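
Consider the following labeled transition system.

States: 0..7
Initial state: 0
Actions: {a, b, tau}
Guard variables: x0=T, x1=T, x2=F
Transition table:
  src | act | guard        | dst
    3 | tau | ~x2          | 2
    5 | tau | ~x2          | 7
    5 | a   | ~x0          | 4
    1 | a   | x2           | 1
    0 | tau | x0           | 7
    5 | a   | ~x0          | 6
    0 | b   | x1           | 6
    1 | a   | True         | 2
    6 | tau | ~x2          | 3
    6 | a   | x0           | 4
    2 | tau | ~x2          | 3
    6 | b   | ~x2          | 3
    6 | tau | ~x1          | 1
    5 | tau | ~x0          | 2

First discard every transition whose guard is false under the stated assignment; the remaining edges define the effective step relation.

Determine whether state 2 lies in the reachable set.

Answer: REACHABLE

Working:
Guard filter leaves 9 enabled edge(s).
depth 0: {0}
depth 1: {6,7}  total {0,6,7}
depth 2: {3,4}  total {0,3,4,6,7}
depth 3: {2}  total {0,2,3,4,6,7}
Reachable = {0,2,3,4,6,7}
witness 2: b·tau·tau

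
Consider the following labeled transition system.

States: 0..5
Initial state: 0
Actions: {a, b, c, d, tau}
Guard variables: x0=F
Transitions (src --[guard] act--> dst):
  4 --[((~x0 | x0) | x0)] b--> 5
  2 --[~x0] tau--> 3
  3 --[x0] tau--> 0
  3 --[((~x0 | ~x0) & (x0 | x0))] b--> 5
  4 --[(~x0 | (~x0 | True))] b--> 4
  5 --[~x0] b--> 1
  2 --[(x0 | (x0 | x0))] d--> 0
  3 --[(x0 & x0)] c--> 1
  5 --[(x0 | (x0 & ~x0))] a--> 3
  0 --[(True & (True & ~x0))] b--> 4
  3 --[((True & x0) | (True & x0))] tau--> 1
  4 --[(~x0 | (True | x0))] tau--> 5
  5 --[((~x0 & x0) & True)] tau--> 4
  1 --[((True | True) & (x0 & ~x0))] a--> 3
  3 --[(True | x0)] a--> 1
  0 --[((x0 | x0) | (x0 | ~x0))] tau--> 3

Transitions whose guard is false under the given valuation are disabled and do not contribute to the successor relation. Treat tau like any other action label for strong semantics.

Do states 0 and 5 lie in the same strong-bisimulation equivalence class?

Bisimulation quotient by refinement:
  round 0: {{0,1,2,3,4,5}}
  round 1: {{0,4},{1},{2},{3},{5}}
  round 2: {{0},{1},{2},{3},{4},{5}}
Fixed point at round 3; 6 class(es).
class of 0: {0}; class of 5: {5}

Answer: NOT BISIMILAR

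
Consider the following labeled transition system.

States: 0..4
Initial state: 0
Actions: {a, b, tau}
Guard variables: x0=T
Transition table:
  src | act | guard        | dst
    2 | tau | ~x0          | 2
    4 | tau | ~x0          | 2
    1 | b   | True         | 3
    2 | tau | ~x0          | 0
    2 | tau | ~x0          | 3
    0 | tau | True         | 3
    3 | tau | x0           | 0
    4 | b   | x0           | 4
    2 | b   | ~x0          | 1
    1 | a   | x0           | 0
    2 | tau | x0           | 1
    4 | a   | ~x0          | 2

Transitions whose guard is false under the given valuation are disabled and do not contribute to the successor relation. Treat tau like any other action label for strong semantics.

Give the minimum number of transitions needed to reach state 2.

BFS to 2:
  depth 0: {0}
  depth 1: {3}
2 never appears.

Answer: UNREACHABLE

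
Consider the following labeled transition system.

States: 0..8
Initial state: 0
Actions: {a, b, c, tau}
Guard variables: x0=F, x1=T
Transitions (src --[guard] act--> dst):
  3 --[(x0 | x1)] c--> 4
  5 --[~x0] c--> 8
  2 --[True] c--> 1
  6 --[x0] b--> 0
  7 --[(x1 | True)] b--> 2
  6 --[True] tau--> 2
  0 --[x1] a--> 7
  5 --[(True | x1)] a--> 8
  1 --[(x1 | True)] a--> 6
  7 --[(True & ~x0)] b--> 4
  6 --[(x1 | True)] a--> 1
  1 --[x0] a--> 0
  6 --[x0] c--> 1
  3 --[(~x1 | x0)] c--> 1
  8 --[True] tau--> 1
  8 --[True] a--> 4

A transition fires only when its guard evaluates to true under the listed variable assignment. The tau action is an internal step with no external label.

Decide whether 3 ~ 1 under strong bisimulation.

Answer: NOT BISIMILAR

Working:
Compute ~ classes (split until stable):
  P[0] = {{0,1,2,3,4,5,6,7,8}}
  P[1] = {{0,1},{2,3},{4},{5},{6,8},{7}}
  P[2] = {{0},{1},{2},{3},{4},{5},{6},{7},{8}}
Fixed point at round 3; 9 class(es).
[3]={3}  [1]={1}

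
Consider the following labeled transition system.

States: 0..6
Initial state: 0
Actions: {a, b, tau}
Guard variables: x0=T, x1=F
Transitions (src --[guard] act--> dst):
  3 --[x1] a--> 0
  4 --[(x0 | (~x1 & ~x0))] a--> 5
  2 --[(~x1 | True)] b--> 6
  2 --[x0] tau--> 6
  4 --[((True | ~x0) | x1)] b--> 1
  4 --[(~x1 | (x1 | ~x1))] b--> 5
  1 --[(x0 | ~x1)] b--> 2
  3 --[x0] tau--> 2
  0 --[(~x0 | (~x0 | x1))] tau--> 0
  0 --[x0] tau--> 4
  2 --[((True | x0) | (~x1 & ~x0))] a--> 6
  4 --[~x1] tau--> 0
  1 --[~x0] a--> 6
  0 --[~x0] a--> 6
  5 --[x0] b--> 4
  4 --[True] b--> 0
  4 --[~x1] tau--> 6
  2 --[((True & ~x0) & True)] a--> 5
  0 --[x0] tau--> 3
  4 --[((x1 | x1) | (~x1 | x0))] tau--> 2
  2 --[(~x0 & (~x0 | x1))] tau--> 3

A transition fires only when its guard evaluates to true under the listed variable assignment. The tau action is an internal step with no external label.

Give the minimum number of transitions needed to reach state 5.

Breadth-first toward 5:
  L0 = {0}
  L1 = {3,4}
  L2 = {1,2,5,6}
first hit 5 at d=2 via tau·a

Answer: 2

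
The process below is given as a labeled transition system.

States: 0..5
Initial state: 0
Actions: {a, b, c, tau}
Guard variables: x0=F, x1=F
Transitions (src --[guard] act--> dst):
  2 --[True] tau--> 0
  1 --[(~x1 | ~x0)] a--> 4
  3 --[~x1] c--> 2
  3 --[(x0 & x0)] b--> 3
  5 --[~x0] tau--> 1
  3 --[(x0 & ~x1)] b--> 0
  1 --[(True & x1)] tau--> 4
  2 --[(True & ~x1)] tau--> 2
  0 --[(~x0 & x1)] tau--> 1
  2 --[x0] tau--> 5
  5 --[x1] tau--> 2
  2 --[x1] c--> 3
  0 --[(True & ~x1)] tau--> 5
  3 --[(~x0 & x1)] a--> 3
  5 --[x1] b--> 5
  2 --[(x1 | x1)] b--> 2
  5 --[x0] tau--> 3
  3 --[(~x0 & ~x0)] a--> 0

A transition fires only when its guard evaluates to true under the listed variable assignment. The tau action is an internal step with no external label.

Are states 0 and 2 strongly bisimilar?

Answer: NOT BISIMILAR

Working:
Bisimulation quotient by refinement:
  π0 = {{0,1,2,3,4,5}}
  π1 = {{0,2,5},{1},{3},{4}}
  π2 = {{0,2},{1},{3},{4},{5}}
  π3 = {{0},{1},{2},{3},{4},{5}}
Fixed point at round 4; 6 class(es).
[0]={0}  [2]={2}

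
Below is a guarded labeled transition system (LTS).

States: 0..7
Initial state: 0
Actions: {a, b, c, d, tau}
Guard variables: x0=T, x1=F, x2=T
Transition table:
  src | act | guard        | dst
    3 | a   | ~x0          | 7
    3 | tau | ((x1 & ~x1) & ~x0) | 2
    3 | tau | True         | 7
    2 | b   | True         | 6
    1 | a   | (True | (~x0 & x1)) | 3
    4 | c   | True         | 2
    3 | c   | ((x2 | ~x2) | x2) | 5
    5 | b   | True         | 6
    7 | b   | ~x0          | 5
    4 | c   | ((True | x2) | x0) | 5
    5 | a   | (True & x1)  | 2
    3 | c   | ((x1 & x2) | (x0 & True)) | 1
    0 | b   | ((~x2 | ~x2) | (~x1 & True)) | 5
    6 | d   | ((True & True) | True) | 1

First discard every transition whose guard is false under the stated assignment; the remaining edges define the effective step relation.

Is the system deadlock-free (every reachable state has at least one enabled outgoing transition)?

Answer: DEADLOCK at state 7

Analysis:
Reachable = {0,1,3,5,6,7}
  0: b→5  [1 exit(s)]
  1: a→3  [1 exit(s)]
  3: c→1  c→5  tau→7  [3 exit(s)]
  5: b→6  [1 exit(s)]
  6: d→1  [1 exit(s)]
  7: ∅  [no exit]
trace reaching 7: b·b·d·a·tau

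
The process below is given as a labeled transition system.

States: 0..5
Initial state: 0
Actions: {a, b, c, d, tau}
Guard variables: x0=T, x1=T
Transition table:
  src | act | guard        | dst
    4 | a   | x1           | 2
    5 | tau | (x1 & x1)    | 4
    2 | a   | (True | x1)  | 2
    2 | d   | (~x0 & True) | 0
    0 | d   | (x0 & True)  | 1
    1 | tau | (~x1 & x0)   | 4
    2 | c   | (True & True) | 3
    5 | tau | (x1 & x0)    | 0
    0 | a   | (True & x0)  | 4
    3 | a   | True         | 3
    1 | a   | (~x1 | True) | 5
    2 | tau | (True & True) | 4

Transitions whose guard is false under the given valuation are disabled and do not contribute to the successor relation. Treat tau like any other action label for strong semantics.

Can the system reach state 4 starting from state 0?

Answer: REACHABLE

Trace:
10 transition(s) survive guard evaluation.
depth 0: {0}
depth 1: {1,4}  total {0,1,4}
depth 2: {2,5}  total {0,1,2,4,5}
depth 3: {3}  total {0,1,2,3,4,5}
Reachable = {0,1,2,3,4,5}
witness 4: a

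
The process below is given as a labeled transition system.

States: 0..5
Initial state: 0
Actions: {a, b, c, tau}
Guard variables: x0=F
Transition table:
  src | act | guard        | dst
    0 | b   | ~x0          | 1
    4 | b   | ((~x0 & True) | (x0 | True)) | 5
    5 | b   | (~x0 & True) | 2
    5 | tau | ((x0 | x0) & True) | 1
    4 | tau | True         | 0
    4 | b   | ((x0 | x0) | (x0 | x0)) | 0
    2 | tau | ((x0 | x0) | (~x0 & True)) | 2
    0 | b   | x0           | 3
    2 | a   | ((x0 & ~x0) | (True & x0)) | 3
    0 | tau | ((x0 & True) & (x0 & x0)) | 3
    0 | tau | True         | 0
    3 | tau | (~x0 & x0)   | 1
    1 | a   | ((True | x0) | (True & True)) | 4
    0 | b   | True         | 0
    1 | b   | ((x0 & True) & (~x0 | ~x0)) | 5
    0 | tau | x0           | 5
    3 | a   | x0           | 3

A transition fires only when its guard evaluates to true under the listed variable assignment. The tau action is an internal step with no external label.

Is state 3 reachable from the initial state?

Answer: UNREACHABLE

Analysis:
Guard filter leaves 8 enabled edge(s).
Layer 0: {0}
Layer 1: {1}  now seen {0,1}
Layer 2: {4}  now seen {0,1,4}
Layer 3: {5}  now seen {0,1,4,5}
Layer 4: {2}  now seen {0,1,2,4,5}
R = {0,1,2,4,5}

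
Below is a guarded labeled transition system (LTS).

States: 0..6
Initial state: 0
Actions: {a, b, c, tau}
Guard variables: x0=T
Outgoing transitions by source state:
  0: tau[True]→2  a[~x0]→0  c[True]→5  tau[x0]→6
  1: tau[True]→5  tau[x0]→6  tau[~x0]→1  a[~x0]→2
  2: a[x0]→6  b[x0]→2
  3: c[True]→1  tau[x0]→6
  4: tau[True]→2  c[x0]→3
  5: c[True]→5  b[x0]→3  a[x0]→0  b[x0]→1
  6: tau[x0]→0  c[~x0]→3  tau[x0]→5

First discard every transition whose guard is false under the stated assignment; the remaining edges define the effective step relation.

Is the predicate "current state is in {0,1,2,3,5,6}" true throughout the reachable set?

Allowed set {0,1,2,3,5,6}
Reachable = {0,1,2,3,5,6}
  0: safe
  1: safe
  2: safe
  3: safe
  5: safe
  6: safe

Answer: INVARIANT HOLDS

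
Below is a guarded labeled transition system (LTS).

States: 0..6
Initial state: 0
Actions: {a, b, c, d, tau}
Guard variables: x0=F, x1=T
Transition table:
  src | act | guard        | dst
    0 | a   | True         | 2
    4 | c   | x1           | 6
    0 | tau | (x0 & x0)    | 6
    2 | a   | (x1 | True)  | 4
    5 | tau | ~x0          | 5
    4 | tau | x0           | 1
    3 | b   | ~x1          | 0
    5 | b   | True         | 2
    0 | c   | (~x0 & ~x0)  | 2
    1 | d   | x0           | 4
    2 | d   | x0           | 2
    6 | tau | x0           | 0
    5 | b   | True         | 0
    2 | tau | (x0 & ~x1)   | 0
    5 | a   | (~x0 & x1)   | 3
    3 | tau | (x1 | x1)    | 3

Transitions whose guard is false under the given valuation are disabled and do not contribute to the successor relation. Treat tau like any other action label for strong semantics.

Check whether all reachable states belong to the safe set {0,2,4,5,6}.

Answer: INVARIANT HOLDS

Trace:
Inv-set: {0,2,4,5,6}
R = {0,2,4,6}
  0: ✓
  2: ✓
  4: ✓
  6: ✓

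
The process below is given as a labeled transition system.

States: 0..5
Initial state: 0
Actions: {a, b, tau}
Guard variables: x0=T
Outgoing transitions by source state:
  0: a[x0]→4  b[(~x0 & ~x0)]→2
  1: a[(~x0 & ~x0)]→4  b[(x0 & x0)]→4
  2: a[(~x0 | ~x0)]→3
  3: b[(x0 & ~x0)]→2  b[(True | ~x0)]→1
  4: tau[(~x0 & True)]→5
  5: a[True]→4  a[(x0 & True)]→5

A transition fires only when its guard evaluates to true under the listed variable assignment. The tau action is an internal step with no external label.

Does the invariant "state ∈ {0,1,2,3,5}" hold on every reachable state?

Safe = {0,1,2,3,5}
Reach set: {0,4}
  0: ok
  4: ✗ unsafe
reach 4 via a — violates

Answer: INVARIANT VIOLATED at state 4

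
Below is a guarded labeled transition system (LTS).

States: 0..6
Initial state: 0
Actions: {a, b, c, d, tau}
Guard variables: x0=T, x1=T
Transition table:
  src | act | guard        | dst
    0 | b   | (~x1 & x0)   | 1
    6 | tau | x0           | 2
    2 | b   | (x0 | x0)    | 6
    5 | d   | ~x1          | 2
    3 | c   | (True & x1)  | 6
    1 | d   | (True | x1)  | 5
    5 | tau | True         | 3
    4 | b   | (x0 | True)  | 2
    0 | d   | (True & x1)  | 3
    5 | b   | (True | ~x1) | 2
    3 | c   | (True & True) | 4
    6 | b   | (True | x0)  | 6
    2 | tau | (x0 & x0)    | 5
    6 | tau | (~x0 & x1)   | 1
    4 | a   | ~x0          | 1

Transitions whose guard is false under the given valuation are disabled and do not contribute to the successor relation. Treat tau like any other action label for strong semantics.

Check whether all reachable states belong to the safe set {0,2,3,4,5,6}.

Inv-set: {0,2,3,4,5,6}
Reachable = {0,2,3,4,5,6}
  0: ✓
  2: ✓
  3: ✓
  4: ✓
  5: ✓
  6: ✓

Answer: INVARIANT HOLDS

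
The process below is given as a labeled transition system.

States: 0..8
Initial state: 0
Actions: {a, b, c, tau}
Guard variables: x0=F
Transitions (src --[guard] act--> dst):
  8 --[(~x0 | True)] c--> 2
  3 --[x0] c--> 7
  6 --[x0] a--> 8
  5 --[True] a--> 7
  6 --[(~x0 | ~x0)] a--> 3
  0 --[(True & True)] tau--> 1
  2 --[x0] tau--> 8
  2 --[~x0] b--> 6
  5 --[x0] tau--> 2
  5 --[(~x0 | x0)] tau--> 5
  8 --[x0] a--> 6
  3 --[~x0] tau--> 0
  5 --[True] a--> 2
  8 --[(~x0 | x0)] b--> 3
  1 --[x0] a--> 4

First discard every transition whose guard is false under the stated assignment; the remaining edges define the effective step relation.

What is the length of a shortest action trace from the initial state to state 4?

Answer: UNREACHABLE

Working:
Breadth-first toward 4:
  L0 = {0}
  L1 = {1}
4 never appears.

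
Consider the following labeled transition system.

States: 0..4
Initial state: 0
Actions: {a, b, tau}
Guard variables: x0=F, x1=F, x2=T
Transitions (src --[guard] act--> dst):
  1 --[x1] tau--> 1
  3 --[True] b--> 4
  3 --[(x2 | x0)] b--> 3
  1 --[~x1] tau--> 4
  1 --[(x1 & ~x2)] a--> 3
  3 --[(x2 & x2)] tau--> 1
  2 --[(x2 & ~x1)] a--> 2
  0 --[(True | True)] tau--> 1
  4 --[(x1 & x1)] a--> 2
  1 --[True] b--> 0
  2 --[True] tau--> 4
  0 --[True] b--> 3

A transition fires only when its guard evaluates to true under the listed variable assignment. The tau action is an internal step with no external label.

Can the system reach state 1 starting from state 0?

After dropping false guards: 9 live edges.
L0 = {0}
L1 = {1,3}  now seen {0,1,3}
L2 = {4}  now seen {0,1,3,4}
Reach set: {0,1,3,4}
witness 1: tau

Answer: REACHABLE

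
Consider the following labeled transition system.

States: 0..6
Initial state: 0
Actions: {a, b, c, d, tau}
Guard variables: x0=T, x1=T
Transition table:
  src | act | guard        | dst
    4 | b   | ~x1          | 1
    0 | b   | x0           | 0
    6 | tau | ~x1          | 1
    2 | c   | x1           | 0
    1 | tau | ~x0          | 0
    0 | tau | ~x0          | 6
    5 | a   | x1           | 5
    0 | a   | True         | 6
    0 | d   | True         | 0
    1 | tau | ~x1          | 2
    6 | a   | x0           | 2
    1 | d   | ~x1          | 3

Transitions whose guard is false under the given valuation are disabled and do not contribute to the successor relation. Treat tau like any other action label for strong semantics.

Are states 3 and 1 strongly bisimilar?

Bisimulation quotient by refinement:
  P[0] = {{0,1,2,3,4,5,6}}
  P[1] = {{0},{1,3,4},{2},{5,6}}
  P[2] = {{0},{1,3,4},{2},{5},{6}}
Fixed point at round 3; 5 class(es).
[3]={1,3,4}  [1]={1,3,4}

Answer: BISIMILAR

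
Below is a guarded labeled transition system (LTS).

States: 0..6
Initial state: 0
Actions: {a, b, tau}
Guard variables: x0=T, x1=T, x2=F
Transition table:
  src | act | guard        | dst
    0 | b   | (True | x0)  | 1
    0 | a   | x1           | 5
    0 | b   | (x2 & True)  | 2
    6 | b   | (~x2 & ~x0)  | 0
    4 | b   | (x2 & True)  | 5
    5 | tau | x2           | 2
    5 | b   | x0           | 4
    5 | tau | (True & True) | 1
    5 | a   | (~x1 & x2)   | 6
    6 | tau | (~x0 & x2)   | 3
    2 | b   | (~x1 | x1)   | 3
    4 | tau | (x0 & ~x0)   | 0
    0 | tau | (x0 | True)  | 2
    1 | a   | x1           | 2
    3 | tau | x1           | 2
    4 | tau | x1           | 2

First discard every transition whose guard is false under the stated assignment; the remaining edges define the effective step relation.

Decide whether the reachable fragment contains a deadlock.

Answer: DEADLOCK-FREE

Analysis:
Reach set: {0,1,2,3,4,5}
  0: a→5  b→1  tau→2  [deg 3]
  1: a→2  [deg 1]
  2: b→3  [deg 1]
  3: tau→2  [deg 1]
  4: tau→2  [deg 1]
  5: b→4  tau→1  [deg 2]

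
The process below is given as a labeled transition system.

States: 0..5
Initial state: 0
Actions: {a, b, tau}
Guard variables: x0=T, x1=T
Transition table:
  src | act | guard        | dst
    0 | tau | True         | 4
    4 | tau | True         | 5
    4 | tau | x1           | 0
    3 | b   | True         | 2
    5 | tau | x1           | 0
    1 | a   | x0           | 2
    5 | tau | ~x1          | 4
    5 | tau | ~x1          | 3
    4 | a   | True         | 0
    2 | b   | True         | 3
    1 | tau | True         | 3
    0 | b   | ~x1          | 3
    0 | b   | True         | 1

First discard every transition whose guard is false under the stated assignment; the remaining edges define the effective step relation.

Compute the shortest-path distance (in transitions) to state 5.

Answer: 2

Analysis:
Layered search for 5:
  L0 = {0}
  L1 = {1,4}
  L2 = {2,3,5}
depth(5)=2, e.g. tau·tau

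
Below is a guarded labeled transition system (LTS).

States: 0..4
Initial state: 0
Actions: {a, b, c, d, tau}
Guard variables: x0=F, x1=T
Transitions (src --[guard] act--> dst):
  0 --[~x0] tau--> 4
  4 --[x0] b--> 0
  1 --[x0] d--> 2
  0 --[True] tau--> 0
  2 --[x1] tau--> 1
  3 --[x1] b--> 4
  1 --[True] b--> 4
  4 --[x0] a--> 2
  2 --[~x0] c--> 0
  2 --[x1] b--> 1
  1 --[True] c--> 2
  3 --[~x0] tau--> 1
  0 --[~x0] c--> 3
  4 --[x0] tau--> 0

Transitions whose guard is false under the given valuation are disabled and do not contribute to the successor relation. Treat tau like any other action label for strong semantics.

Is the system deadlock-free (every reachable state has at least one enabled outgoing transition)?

R = {0,1,2,3,4}
  0: c→3  tau→0  tau→4  [3 exit(s)]
  1: b→4  c→2  [2 exit(s)]
  2: b→1  c→0  tau→1  [3 exit(s)]
  3: b→4  tau→1  [2 exit(s)]
  4: ∅  [deadlock]
trace reaching 4: tau

Answer: DEADLOCK at state 4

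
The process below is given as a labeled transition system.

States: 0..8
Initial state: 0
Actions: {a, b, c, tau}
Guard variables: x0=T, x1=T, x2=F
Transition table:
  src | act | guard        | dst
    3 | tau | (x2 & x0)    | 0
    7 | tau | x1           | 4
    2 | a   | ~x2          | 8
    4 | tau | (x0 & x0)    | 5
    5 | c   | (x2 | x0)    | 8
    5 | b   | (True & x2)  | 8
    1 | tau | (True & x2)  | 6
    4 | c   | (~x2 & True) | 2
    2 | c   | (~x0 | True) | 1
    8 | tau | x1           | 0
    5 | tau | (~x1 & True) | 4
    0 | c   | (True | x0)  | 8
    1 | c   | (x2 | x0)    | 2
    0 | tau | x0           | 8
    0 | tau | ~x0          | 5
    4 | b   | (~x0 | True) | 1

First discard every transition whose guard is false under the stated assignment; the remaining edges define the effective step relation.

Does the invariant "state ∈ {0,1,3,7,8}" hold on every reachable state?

Answer: INVARIANT HOLDS

Analysis:
Safe = {0,1,3,7,8}
Reachable = {0,8}
  0: safe
  8: safe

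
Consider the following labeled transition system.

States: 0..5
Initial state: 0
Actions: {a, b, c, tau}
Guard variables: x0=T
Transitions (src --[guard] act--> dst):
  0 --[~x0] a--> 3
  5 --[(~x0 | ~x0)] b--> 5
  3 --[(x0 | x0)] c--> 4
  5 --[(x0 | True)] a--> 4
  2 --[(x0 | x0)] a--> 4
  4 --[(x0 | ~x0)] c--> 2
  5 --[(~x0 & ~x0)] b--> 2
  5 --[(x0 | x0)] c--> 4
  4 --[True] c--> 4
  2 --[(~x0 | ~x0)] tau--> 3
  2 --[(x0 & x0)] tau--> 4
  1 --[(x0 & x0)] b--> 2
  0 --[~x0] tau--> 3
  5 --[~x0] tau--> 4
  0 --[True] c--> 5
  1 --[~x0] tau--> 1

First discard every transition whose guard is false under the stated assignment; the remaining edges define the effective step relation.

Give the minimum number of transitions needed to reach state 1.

Answer: UNREACHABLE

Working:
Breadth-first toward 1:
  depth 0: {0}
  depth 1: {5}
  depth 2: {4}
  depth 3: {2}
1 never appears.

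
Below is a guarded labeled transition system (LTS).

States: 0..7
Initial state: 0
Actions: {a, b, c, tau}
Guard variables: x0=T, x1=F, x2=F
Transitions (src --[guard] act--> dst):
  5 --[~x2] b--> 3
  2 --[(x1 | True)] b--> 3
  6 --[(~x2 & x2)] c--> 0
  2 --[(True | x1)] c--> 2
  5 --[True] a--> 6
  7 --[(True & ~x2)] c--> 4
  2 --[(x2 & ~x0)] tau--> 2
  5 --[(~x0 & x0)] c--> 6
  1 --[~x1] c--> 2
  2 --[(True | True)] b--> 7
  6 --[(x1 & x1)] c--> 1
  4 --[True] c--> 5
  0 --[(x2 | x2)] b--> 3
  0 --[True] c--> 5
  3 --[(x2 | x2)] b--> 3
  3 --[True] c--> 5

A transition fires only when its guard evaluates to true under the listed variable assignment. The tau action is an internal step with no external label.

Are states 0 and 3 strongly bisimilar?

Answer: BISIMILAR

Analysis:
Compute ~ classes (split until stable):
  π0 = {{0,1,2,3,4,5,6,7}}
  π1 = {{0,1,3,4,7},{2},{5},{6}}
  π2 = {{0,3,4},{1},{2},{5},{6},{7}}
6 equivalence class(es) (converged in 3)
class of 0: {0,3,4}; class of 3: {0,3,4}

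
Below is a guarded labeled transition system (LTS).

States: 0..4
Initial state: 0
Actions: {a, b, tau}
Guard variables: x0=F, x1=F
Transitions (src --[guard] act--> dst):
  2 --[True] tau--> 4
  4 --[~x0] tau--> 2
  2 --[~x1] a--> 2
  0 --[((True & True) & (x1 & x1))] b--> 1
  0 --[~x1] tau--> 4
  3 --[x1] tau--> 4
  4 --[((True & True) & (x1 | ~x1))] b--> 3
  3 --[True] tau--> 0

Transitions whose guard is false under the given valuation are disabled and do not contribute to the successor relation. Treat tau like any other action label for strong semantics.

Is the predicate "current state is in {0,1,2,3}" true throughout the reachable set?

Inv-set: {0,1,2,3}
Reach set: {0,2,3,4}
  0: ✓
  2: ✓
  3: ✓
  4: outside
counterexample path to 4: tau

Answer: INVARIANT VIOLATED at state 4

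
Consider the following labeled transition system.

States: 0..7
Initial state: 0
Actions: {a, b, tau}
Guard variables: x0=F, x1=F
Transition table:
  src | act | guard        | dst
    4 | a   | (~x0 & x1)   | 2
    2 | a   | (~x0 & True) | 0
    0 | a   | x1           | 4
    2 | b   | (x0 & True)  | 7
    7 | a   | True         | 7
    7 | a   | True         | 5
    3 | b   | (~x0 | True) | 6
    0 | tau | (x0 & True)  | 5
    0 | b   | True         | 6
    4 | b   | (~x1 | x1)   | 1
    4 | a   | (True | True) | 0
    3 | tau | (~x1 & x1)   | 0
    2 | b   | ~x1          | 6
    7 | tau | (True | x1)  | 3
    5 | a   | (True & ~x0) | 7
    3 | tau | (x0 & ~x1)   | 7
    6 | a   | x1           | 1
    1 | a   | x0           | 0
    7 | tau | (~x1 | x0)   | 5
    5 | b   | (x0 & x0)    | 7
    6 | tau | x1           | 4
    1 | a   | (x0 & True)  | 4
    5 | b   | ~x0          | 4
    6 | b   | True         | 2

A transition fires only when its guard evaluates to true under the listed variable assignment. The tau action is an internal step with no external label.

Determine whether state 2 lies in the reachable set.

13 transition(s) survive guard evaluation.
depth 0: {0}
depth 1: {6}  total {0,6}
depth 2: {2}  total {0,2,6}
R = {0,2,6}
trace reaching 2: b·b

Answer: REACHABLE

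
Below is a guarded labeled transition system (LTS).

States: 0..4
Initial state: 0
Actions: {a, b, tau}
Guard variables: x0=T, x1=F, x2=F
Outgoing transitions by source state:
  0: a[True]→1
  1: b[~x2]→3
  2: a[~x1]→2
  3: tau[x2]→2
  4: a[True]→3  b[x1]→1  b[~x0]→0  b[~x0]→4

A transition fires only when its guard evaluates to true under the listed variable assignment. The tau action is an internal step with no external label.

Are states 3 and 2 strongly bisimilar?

Compute ~ classes (split until stable):
  round 0: {{0,1,2,3,4}}
  round 1: {{0,2,4},{1},{3}}
  round 2: {{0},{1},{2},{3},{4}}
stable after 3 split(s): 5 block(s)
3∈{3}, 2∈{2}

Answer: NOT BISIMILAR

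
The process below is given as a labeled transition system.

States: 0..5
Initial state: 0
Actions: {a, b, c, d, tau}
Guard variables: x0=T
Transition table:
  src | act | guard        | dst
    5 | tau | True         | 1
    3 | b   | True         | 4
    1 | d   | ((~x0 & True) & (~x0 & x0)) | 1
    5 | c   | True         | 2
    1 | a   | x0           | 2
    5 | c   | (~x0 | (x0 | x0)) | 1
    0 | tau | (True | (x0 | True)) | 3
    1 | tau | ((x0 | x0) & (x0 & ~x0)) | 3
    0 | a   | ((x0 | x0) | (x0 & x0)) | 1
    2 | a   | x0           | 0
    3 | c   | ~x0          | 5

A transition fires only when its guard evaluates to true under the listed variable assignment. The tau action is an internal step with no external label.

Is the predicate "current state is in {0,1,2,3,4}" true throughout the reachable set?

Allowed set {0,1,2,3,4}
Reachable = {0,1,2,3,4}
  0: safe
  1: safe
  2: safe
  3: safe
  4: safe

Answer: INVARIANT HOLDS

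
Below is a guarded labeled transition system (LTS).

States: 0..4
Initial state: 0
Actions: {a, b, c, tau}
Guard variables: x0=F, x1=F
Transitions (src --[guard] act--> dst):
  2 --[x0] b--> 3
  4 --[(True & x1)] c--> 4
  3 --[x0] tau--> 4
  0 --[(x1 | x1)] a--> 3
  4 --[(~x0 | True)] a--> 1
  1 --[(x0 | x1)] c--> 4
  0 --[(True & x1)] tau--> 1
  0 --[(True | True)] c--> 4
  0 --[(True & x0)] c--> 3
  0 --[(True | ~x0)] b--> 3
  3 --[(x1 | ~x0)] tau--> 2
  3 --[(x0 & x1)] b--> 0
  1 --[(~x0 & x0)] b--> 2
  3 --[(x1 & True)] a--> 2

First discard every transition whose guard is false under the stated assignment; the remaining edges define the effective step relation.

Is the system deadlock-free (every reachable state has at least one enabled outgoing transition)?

Answer: DEADLOCK at state 1

Working:
Reach set: {0,1,2,3,4}
  0: b→3  c→4  [2 out]
  1: ∅  [no exit]
  2: ∅  [no exit]
  3: tau→2  [1 out]
  4: a→1  [1 out]
trace reaching 1: c·a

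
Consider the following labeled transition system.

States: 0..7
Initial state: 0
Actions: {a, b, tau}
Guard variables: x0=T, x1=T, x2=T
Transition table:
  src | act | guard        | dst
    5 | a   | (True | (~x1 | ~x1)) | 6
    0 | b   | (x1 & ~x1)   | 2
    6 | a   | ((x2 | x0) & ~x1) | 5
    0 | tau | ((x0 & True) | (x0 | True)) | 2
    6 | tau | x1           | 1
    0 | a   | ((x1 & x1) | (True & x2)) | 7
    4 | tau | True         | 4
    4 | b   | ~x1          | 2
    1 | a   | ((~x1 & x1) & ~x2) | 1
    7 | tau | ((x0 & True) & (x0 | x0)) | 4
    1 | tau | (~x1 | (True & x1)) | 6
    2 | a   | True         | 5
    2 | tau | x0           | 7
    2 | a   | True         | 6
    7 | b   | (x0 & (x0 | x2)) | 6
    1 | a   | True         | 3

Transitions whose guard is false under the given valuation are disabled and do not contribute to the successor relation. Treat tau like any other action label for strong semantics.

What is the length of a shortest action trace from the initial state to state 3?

Answer: 4

Trace:
Breadth-first toward 3:
  L0 = {0}
  L1 = {2,7}
  L2 = {4,5,6}
  L3 = {1}
  L4 = {3}
first hit 3 at d=4 via a·b·tau·a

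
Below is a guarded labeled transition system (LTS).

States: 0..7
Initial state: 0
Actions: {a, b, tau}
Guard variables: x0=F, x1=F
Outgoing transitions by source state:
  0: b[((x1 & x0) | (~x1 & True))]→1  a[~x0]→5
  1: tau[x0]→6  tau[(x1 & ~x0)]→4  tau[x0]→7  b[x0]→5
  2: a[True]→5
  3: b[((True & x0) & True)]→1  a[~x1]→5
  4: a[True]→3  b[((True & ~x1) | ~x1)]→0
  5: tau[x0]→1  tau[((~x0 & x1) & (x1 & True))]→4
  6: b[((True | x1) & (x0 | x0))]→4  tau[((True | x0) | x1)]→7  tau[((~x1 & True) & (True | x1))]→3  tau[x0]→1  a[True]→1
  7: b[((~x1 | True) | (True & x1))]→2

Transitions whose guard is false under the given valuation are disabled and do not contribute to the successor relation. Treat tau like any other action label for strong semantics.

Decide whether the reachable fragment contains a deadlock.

Answer: DEADLOCK at state 1

Working:
Reachable = {0,1,5}
  0: a→5  b→1  [deg 2]
  1: ∅  [deadlock]
  5: ∅  [deadlock]
trace reaching 1: b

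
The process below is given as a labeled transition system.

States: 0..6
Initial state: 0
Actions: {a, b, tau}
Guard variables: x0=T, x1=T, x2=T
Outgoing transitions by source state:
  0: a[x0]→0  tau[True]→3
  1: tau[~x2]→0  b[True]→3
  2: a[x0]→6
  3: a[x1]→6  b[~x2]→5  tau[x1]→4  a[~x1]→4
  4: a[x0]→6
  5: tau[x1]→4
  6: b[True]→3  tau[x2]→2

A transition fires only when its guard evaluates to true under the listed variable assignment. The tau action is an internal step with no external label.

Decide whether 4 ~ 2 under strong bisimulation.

Bisimulation quotient by refinement:
  π0 = {{0,1,2,3,4,5,6}}
  π1 = {{0,3},{1},{2,4},{5},{6}}
  π2 = {{0},{1},{2,4},{3},{5},{6}}
6 equivalence class(es) (converged in 3)
class of 4: {2,4}; class of 2: {2,4}

Answer: BISIMILAR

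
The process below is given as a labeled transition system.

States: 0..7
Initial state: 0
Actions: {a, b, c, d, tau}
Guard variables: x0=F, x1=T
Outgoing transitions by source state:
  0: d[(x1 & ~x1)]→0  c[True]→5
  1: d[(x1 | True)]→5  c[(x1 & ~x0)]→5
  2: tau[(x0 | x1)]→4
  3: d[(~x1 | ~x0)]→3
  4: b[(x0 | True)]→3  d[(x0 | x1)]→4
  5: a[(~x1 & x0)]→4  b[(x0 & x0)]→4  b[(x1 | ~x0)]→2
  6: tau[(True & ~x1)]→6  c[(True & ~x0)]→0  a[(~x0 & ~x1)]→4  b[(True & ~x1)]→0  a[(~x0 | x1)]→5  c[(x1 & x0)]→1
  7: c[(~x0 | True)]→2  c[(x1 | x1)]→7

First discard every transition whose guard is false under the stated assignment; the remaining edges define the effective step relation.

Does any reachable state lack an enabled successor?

Reach set: {0,2,3,4,5}
  0: c→5  [deg 1]
  2: tau→4  [deg 1]
  3: d→3  [deg 1]
  4: b→3  d→4  [deg 2]
  5: b→2  [deg 1]

Answer: DEADLOCK-FREE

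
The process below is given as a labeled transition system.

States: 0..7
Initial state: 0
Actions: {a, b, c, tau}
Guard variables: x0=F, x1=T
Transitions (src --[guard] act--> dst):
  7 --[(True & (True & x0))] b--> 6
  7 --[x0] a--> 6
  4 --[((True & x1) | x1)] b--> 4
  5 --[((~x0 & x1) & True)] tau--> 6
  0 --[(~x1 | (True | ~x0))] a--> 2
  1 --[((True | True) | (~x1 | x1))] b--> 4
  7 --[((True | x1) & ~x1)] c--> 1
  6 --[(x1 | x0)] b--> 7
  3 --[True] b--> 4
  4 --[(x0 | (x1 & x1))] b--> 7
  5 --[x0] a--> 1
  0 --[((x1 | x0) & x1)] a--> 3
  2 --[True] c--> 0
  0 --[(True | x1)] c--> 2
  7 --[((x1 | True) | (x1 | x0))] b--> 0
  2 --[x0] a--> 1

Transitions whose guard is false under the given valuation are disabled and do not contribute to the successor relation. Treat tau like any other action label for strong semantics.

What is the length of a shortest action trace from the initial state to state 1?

Answer: UNREACHABLE

Trace:
BFS to 1:
  Layer 0: {0}
  Layer 1: {2,3}
  Layer 2: {4}
  Layer 3: {7}
1 never appears.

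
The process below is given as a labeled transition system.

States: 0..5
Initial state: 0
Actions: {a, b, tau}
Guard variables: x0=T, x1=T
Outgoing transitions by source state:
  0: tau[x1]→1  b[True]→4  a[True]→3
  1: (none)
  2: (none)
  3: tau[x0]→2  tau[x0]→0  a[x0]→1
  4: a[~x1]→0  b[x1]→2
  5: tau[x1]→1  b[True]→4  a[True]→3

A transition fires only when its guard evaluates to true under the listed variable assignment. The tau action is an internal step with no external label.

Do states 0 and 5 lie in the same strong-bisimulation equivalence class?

Answer: BISIMILAR

Analysis:
Refine partition for ~:
  P[0] = {{0,1,2,3,4,5}}
  P[1] = {{0,5},{1,2},{3},{4}}
stable after 2 split(s): 4 block(s)
0∈{0,5}, 5∈{0,5}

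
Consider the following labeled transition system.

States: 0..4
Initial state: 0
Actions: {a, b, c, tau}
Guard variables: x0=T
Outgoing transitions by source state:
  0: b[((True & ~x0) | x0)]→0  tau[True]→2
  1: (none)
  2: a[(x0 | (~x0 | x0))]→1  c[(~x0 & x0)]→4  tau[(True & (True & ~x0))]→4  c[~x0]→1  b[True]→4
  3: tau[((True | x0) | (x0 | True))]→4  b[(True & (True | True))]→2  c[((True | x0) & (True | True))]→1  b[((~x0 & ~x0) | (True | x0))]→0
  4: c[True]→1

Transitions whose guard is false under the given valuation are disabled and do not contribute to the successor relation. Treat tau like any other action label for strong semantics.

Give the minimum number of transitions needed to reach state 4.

Layered search for 4:
  depth 0: {0}
  depth 1: {2}
  depth 2: {1,4}
depth(4)=2, e.g. tau·b

Answer: 2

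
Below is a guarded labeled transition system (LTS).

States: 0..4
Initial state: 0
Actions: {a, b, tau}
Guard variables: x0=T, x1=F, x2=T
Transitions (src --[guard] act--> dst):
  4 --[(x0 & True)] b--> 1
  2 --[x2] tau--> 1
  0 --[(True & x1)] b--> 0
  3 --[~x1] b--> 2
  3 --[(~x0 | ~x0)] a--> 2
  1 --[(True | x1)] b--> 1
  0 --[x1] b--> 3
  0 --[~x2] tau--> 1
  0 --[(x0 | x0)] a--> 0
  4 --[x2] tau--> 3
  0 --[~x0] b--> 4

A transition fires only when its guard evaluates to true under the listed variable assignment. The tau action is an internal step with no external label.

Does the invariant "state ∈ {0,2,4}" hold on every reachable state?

Answer: INVARIANT HOLDS

Working:
Inv-set: {0,2,4}
R = {0}
  0: ✓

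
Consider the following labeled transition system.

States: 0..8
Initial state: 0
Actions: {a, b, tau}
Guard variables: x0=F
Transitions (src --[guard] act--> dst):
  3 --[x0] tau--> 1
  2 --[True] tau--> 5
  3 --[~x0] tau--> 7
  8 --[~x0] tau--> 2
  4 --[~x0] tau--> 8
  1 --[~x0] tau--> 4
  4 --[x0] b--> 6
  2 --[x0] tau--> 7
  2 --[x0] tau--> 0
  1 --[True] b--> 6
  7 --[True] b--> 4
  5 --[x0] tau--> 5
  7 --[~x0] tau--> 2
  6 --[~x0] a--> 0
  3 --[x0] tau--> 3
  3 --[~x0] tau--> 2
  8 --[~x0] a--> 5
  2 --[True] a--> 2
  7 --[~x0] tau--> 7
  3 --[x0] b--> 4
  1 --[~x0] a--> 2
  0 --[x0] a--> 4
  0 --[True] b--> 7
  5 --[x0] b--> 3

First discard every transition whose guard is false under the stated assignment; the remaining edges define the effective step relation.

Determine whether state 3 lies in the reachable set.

Answer: UNREACHABLE

Trace:
15 transition(s) survive guard evaluation.
L0 = {0}
L1 = {7}  cumulative {0,7}
L2 = {2,4}  cumulative {0,2,4,7}
L3 = {5,8}  cumulative {0,2,4,5,7,8}
R = {0,2,4,5,7,8}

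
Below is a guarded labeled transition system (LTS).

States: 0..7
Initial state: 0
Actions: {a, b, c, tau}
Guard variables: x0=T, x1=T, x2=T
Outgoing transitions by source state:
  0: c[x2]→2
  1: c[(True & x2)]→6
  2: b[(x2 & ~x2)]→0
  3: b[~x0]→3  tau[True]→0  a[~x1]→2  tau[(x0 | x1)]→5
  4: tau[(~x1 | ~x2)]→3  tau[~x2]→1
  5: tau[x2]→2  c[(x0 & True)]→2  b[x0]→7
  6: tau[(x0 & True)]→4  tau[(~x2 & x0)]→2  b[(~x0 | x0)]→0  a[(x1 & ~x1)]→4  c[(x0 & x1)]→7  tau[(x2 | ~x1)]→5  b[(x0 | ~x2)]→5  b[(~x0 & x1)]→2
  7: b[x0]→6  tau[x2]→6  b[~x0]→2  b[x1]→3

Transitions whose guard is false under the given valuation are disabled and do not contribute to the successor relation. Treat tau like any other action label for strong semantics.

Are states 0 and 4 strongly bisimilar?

Bisimulation quotient by refinement:
  P[0] = {{0,1,2,3,4,5,6,7}}
  P[1] = {{0,1},{2,4},{3},{5,6},{7}}
  P[2] = {{0},{1},{2,4},{3},{5},{6},{7}}
7 equivalence class(es) (converged in 3)
class of 0: {0}; class of 4: {2,4}

Answer: NOT BISIMILAR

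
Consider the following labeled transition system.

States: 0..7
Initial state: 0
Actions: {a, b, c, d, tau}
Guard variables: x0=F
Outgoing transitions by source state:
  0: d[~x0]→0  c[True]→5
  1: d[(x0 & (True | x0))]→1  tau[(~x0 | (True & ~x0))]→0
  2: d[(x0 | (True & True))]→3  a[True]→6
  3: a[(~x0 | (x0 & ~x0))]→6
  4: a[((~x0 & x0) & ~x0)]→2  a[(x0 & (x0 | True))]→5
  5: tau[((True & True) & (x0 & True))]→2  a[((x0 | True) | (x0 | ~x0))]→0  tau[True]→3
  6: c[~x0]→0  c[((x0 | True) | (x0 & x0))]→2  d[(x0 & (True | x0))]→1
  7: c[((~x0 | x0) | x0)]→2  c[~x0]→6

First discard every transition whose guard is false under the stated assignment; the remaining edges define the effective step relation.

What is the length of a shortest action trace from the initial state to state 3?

Layered search for 3:
  depth 0: {0}
  depth 1: {5}
  depth 2: {3}
depth(3)=2, e.g. c·tau

Answer: 2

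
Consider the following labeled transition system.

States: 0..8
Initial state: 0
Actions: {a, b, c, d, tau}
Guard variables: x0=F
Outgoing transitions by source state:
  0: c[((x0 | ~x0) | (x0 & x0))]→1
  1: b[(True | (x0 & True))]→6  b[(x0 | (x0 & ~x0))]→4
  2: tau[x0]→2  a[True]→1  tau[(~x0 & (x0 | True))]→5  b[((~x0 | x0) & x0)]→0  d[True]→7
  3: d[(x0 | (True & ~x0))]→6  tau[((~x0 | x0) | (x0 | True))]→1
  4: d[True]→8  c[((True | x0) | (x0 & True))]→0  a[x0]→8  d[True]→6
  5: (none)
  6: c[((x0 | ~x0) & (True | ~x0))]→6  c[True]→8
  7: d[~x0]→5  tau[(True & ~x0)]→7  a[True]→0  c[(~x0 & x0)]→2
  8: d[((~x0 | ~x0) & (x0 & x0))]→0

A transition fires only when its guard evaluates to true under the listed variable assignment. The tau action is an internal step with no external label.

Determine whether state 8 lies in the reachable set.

Answer: REACHABLE

Working:
Guard filter leaves 15 enabled edge(s).
Layer 0: {0}
Layer 1: {1}  total {0,1}
Layer 2: {6}  total {0,1,6}
Layer 3: {8}  total {0,1,6,8}
Reachable = {0,1,6,8}
witness 8: c·b·c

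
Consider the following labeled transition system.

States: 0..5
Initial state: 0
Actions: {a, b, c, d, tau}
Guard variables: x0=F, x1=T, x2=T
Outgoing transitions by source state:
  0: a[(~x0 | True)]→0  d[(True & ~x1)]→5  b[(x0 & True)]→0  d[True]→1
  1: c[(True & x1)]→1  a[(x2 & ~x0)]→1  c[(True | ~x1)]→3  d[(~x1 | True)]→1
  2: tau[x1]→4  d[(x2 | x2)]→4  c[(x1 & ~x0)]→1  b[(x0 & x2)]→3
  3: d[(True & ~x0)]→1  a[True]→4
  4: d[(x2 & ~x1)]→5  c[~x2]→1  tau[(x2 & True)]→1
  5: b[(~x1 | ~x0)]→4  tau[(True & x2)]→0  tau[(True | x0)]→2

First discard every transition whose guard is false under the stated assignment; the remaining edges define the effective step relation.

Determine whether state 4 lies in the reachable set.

After dropping false guards: 15 live edges.
depth 0: {0}
depth 1: {1}  total {0,1}
depth 2: {3}  total {0,1,3}
depth 3: {4}  total {0,1,3,4}
R = {0,1,3,4}
Path to 4: d·c·a

Answer: REACHABLE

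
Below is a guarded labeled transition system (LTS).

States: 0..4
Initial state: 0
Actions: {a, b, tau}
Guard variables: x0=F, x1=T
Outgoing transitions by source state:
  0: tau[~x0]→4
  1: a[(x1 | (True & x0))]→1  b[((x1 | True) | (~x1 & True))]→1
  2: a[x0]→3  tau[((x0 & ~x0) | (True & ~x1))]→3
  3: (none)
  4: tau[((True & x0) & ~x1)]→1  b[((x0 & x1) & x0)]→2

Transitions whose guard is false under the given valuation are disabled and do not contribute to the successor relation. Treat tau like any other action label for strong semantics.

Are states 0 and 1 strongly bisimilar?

Answer: NOT BISIMILAR

Analysis:
Bisimulation quotient by refinement:
  P[0] = {{0,1,2,3,4}}
  P[1] = {{0},{1},{2,3,4}}
Fixed point at round 2; 3 class(es).
0∈{0}, 1∈{1}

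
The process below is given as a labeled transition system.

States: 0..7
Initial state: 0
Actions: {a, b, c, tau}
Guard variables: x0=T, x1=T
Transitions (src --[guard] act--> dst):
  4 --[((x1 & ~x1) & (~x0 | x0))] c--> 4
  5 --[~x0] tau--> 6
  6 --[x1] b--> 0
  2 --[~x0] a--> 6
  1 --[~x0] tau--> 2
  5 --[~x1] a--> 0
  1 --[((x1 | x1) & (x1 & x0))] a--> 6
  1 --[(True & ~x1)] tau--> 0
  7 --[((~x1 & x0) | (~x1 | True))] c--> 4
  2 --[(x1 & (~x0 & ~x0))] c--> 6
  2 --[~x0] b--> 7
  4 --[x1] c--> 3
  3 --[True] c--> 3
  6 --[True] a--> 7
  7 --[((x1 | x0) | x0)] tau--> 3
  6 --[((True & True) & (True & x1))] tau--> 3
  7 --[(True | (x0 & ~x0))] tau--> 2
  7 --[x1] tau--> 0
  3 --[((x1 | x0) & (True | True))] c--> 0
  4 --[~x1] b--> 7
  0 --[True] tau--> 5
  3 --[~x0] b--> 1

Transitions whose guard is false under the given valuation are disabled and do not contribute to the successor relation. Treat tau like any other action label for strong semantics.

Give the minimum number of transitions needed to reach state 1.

Answer: UNREACHABLE

Trace:
Breadth-first toward 1:
  L0 = {0}
  L1 = {5}
1 never appears.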